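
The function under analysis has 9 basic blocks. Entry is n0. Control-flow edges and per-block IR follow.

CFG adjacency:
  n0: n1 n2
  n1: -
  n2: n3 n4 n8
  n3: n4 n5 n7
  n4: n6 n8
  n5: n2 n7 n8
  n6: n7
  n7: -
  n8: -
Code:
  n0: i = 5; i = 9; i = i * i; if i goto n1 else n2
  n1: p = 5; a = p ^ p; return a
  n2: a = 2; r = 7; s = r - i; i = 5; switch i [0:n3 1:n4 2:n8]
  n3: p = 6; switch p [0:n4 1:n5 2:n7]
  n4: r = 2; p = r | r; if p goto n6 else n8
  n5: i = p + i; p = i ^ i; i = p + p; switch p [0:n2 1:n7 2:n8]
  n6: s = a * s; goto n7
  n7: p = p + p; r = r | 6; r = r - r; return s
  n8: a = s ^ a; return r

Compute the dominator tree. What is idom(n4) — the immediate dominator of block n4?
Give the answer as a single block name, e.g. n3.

Answer: n2

Analysis:
idom tree: n1←n0 n2←n0 n3←n2 n4←n2 n5←n3 n6←n4 n7←n2 n8←n2
Join-block Dom:
  n2: preds {n0,n5}: {n0} ∩ {n0,n2,n3,n5} = {n0}; idom=n0
  n4: preds {n2,n3}: {n0,n2} ∩ {n0,n2,n3} = {n0,n2}; idom=n2
  n7: preds {n3,n5,n6}: {n0,n2,n3} ∩ {n0,n2,n3,n5} ∩ {n0,n2,n4,n6} = {n0,n2}; idom=n2
  n8: preds {n2,n4,n5}: {n0,n2} ∩ {n0,n2,n4} ∩ {n0,n2,n3,n5} = {n0,n2}; idom=n2

idom(n4) = n2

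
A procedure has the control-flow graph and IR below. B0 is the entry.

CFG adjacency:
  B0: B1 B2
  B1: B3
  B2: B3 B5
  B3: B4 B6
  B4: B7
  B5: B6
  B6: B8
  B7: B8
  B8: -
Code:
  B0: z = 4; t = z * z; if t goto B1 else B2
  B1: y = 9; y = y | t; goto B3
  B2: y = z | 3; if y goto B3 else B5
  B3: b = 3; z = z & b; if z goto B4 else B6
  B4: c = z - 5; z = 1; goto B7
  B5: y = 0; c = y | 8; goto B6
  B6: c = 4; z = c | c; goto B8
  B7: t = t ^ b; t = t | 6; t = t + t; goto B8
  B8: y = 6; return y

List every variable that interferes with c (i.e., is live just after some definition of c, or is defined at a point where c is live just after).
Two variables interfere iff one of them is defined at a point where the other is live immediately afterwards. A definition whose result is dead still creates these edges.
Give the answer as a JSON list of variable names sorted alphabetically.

Answer: ["b", "t"]

Working:
Block summaries:
  B0 def {t,z} use ∅
  B1 def {y} use {t}
  B2 def {y} use {z}
  B3 def {b,z} use {z}
  B4 def {c,z} use {z}
  B5 def {c,y} use ∅
  B6 def {c,z} use ∅
  B7 def {t} use {b,t}
  B8 def {y} use ∅

Live sets:
  B0: in=∅ out={t,z}
  B1: in={t,z} out={t,z}
  B2: in={t,z} out={t,z}
  B3: in={t,z} out={b,t,z}
  B4: in={b,t,z} out={b,t}
  B5: in=∅ out=∅
  B6: in=∅ out=∅
  B7: in={b,t} out=∅
  B8: in=∅ out=∅

Conflict graph:
  b — {c,t,z}
  c — {b,t}
  t — {b,c,y,z}
  y — {t,z}
  z — {b,t,y}

N(c) = ["b", "t"]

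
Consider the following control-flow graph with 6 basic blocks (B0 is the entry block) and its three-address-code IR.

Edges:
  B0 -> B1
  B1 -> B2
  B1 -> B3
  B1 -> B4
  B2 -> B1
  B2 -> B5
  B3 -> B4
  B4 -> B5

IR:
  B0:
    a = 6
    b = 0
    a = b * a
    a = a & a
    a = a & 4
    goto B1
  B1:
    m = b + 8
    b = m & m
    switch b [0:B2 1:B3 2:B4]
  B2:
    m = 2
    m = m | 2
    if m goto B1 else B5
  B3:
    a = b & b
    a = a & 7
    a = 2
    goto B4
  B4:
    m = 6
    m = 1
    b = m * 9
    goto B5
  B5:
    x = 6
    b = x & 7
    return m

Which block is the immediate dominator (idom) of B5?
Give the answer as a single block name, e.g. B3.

Answer: B1

Derivation:
idom tree: B1←B0 B2←B1 B3←B1 B4←B1 B5←B1
Dom∩ at merges:
  B1: preds {B0,B2}: {B0} ∩ {B0,B1,B2} = {B0}; idom=B0
  B4: preds {B1,B3}: {B0,B1} ∩ {B0,B1,B3} = {B0,B1}; idom=B1
  B5: preds {B2,B4}: {B0,B1,B2} ∩ {B0,B1,B4} = {B0,B1}; idom=B1

idom(B5) = B1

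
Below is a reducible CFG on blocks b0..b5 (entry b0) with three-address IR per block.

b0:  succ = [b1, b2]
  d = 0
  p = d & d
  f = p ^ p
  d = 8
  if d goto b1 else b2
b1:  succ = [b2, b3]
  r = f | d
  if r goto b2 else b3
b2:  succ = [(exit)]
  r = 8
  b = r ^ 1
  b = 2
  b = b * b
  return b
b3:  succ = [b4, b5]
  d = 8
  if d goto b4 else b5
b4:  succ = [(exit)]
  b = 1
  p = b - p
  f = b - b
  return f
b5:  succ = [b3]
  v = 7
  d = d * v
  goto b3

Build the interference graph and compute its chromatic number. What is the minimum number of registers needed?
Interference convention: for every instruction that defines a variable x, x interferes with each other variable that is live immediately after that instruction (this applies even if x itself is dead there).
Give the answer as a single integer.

Answer: 3

Derivation:
def/use:
  b0 def {d,f,p} use ∅
  b1 def {r} use {d,f}
  b2 def {b,r} use ∅
  b3 def {d} use ∅
  b4 def {b,f,p} use {p}
  b5 def {d,v} use {d}

Backward fixpoint:
  live b0: ∅→{d,f,p}
  live b1: {d,f,p}→{p}
  live b2: ∅→∅
  live b3: {p}→{d,p}
  live b4: {p}→∅
  live b5: {d,p}→{p}

Interference:
  b — {p}
  d — {f,p,v}
  f — {d,p}
  p — {b,d,f,r,v}
  r — {p}
  v — {d,p}

Chromatic number:
  {d,f,p} pairwise interfere (3-clique) ⇒ χ ≥ 3
  assign b→c1 d→c1 f→c2 p→c0 r→c1 v→c2 — no edge inside a register ⇒ χ ≤ 3
  χ = 3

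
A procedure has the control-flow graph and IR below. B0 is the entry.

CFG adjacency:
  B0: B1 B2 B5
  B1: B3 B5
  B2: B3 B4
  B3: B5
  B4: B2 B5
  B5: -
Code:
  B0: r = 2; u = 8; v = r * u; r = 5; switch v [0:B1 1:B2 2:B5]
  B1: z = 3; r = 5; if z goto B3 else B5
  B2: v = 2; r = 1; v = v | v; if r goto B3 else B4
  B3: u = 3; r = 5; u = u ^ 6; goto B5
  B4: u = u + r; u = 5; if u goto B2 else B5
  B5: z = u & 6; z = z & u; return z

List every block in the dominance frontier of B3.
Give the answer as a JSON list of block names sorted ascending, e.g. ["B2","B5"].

idom tree: B1←B0 B2←B0 B3←B0 B4←B2 B5←B0
Dom at joins:
  B2: preds {B0,B4}: {B0} ∩ {B0,B2,B4} = {B0}; idom=B0
  B3: preds {B1,B2}: {B0,B1} ∩ {B0,B2} = {B0}; idom=B0
  B5: preds {B0,B1,B3,B4}: {B0} ∩ {B0,B1} ∩ {B0,B3} ∩ {B0,B2,B4} = {B0}; idom=B0

DF derivation:
  join B2 pred B0: · stop@B0
  join B2 pred B4: B4→B2 stop@B0
  join B3 pred B1: B1 stop@B0
  join B3 pred B2: B2 stop@B0
  join B5 pred B0: · stop@B0
  join B5 pred B1: B1 stop@B0
  join B5 pred B3: B3 stop@B0
  join B5 pred B4: B4→B2 stop@B0
  B0 → ∅
  B1 → {B3,B5}
  B2 → {B2,B3,B5}
  B3 → {B5}
  B4 → {B2,B5}
  B5 → ∅

DF(B3) = ["B5"]

Answer: ["B5"]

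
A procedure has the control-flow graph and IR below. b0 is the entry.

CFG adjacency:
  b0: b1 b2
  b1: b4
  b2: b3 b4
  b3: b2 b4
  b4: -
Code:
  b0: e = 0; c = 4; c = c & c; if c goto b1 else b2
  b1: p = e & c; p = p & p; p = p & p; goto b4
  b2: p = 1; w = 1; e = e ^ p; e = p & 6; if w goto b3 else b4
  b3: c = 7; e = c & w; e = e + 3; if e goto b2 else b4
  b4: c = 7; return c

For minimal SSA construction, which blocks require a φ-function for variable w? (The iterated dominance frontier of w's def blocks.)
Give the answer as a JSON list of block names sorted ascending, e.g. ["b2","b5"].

idom tree: b1←b0 b2←b0 b3←b2 b4←b0
Dom∩ at merges:
  b2: preds {b0,b3}: {b0} ∩ {b0,b2,b3} = {b0}; idom=b0
  b4: preds {b1,b2,b3}: {b0,b1} ∩ {b0,b2} ∩ {b0,b2,b3} = {b0}; idom=b0

DF walk-up:
  join b2 pred b0: · stop@b0
  join b2 pred b3: b3→b2 stop@b0
  join b4 pred b1: b1 stop@b0
  join b4 pred b2: b2 stop@b0
  join b4 pred b3: b3→b2 stop@b0
  DF(b0)=∅
  DF(b1)={b4}
  DF(b2)={b2,b4}
  DF(b3)={b2,b4}
  DF(b4)=∅

φ for w: defs {b2}
  DF⁺ = {b2,b4}

Answer: ["b2", "b4"]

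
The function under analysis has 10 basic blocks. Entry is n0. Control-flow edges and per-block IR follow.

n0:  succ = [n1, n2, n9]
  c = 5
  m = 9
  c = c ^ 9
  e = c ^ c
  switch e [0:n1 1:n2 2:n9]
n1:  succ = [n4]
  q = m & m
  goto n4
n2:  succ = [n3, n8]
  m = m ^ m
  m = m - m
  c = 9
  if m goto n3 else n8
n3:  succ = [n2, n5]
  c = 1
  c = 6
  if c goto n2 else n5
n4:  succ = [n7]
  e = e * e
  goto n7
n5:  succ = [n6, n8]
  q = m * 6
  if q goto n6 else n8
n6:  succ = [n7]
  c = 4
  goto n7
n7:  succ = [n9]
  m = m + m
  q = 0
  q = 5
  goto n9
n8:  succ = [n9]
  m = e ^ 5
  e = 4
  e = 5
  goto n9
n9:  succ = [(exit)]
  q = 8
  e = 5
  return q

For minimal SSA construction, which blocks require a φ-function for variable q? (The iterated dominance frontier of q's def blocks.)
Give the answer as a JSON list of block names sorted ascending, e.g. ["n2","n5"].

Answer: ["n7", "n8", "n9"]

Derivation:
idom tree: n1←n0 n2←n0 n3←n2 n4←n1 n5←n3 n6←n5 n7←n0 n8←n2 n9←n0
Dom at joins:
  n2: preds {n0,n3}: {n0} ∩ {n0,n2,n3} = {n0}; idom=n0
  n7: preds {n4,n6}: {n0,n1,n4} ∩ {n0,n2,n3,n5,n6} = {n0}; idom=n0
  n8: preds {n2,n5}: {n0,n2} ∩ {n0,n2,n3,n5} = {n0,n2}; idom=n2
  n9: preds {n0,n7,n8}: {n0} ∩ {n0,n7} ∩ {n0,n2,n8} = {n0}; idom=n0

Frontier:
  n2←n0: walk · to n0
  n2←n3: walk n3→n2 to n0
  n7←n4: walk n4→n1 to n0
  n7←n6: walk n6→n5→n3→n2 to n0
  n8←n2: walk · to n2
  n8←n5: walk n5→n3 to n2
  n9←n0: walk · to n0
  n9←n7: walk n7 to n0
  n9←n8: walk n8→n2 to n0
  n0: DF=∅
  n1: DF={n7}
  n2: DF={n2,n7,n9}
  n3: DF={n2,n7,n8}
  n4: DF={n7}
  n5: DF={n7,n8}
  n6: DF={n7}
  n7: DF={n9}
  n8: DF={n9}
  n9: DF=∅

φ for q: defs {n1,n5,n7,n9}
  DF⁺ = {n7,n8,n9}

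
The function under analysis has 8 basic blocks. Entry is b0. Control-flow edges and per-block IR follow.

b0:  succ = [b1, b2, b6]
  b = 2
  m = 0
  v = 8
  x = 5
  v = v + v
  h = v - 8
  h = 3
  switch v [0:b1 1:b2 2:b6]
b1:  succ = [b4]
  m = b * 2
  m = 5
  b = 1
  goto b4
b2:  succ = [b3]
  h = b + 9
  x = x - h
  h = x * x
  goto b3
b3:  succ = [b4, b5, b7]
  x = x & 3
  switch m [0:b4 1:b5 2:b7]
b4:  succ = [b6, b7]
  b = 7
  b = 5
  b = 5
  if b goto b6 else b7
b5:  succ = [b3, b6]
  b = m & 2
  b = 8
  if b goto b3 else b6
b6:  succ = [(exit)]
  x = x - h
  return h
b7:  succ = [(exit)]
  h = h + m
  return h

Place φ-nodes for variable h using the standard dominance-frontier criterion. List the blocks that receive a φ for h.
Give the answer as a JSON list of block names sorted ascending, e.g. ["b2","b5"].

Answer: ["b4", "b6", "b7"]

Working:
idom tree: b1←b0 b2←b0 b3←b2 b4←b0 b5←b3 b6←b0 b7←b0
Dom∩ at merges:
  b3: preds {b2,b5}: {b0,b2} ∩ {b0,b2,b3,b5} = {b0,b2}; idom=b2
  b4: preds {b1,b3}: {b0,b1} ∩ {b0,b2,b3} = {b0}; idom=b0
  b6: preds {b0,b4,b5}: {b0} ∩ {b0,b4} ∩ {b0,b2,b3,b5} = {b0}; idom=b0
  b7: preds {b3,b4}: {b0,b2,b3} ∩ {b0,b4} = {b0}; idom=b0

DF derivation:
  join b3 pred b2: · stop@b2
  join b3 pred b5: b5→b3 stop@b2
  join b4 pred b1: b1 stop@b0
  join b4 pred b3: b3→b2 stop@b0
  join b6 pred b0: · stop@b0
  join b6 pred b4: b4 stop@b0
  join b6 pred b5: b5→b3→b2 stop@b0
  join b7 pred b3: b3→b2 stop@b0
  join b7 pred b4: b4 stop@b0
  DF(b0)=∅
  DF(b1)={b4}
  DF(b2)={b4,b6,b7}
  DF(b3)={b3,b4,b6,b7}
  DF(b4)={b6,b7}
  DF(b5)={b3,b6}
  DF(b6)=∅
  DF(b7)=∅

φ for h: defs {b0,b2,b7}
  DF⁺ = {b4,b6,b7}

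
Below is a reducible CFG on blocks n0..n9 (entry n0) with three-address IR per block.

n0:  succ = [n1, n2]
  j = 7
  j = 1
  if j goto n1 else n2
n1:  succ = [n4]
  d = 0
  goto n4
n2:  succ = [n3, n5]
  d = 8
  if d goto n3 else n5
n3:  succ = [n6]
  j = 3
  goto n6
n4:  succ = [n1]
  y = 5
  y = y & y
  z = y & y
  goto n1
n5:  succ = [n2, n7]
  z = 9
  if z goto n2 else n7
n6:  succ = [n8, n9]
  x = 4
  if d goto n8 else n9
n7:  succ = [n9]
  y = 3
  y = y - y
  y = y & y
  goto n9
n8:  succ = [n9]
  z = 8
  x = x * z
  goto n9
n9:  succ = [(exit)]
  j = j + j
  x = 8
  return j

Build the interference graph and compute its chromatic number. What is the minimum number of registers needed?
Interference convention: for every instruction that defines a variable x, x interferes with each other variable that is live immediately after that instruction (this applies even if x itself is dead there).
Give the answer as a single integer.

Answer: 3

Analysis:
Block summaries:
  n0: def={j} ue=∅
  n1: def={d} ue=∅
  n2: def={d} ue=∅
  n3: def={j} ue=∅
  n4: def={y,z} ue=∅
  n5: def={z} ue=∅
  n6: def={x} ue={d}
  n7: def={y} ue=∅
  n8: def={x,z} ue={x}
  n9: def={j,x} ue={j}

Liveness:
  n0: in=∅ out={j}
  n1: in=∅ out=∅
  n2: in={j} out={d,j}
  n3: in={d} out={d,j}
  n4: in=∅ out=∅
  n5: in={j} out={j}
  n6: in={d,j} out={j,x}
  n7: in={j} out={j}
  n8: in={j,x} out={j}
  n9: in={j} out=∅

Conflict graph:
  d: {j,x}
  j: {d,x,y,z}
  x: {d,j,z}
  y: {j}
  z: {j,x}

Chromatic number:
  {d,j,x} pairwise interfere (3-clique) ⇒ χ ≥ 3
  3-colouring: R0={j}  R1={x,y}  R2={d,z}
  χ = 3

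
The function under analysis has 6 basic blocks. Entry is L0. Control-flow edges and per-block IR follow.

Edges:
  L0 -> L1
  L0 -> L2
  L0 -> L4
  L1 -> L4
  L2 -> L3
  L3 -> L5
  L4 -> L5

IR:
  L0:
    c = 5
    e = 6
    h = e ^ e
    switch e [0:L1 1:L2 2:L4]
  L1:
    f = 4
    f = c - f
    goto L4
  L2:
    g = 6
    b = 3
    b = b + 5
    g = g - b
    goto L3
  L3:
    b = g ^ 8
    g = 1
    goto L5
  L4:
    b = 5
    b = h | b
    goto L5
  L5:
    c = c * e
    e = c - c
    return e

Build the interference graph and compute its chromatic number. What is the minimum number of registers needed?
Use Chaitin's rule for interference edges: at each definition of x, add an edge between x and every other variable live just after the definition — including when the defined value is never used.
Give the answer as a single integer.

Answer: 4

Working:
Block summaries:
  L0 def {c,e,h} use ∅
  L1 def {f} use {c}
  L2 def {b,g} use ∅
  L3 def {b,g} use {g}
  L4 def {b} use {h}
  L5 def {c,e} use {c,e}

Live sets:
  live L0: ∅→{c,e,h}
  live L1: {c,e,h}→{c,e,h}
  live L2: {c,e}→{c,e,g}
  live L3: {c,e,g}→{c,e}
  live L4: {c,e,h}→{c,e}
  live L5: {c,e}→∅

Interference:
  b: {c,e,g,h}
  c: {b,e,f,g,h}
  e: {b,c,f,g,h}
  f: {c,e,h}
  g: {b,c,e}
  h: {b,c,e,f}

Registers:
  {b,c,e,g} pairwise interfere (4-clique) ⇒ χ ≥ 4
  4-colouring: c0={c}  c1={e}  c2={b,f}  c3={g,h}
  χ = 4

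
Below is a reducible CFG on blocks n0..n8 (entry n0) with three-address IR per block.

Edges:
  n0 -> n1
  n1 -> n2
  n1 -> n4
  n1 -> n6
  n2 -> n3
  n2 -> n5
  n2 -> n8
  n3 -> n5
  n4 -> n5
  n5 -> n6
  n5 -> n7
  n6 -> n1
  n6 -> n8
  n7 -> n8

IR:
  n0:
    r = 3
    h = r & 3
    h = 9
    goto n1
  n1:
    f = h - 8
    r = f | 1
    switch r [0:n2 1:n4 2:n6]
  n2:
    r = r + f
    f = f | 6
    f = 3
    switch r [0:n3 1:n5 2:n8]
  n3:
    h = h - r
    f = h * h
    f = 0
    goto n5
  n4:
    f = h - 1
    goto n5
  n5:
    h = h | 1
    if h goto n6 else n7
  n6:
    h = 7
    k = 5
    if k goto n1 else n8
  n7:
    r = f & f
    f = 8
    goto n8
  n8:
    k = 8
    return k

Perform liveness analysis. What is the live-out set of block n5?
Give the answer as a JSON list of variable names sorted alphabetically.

Block summaries:
  n0 def {h,r} use ∅
  n1 def {f,r} use {h}
  n2 def {f,r} use {f,r}
  n3 def {f,h} use {h,r}
  n4 def {f} use {h}
  n5 def {h} use {h}
  n6 def {h,k} use ∅
  n7 def {f,r} use {f}
  n8 def {k} use ∅

Liveness:
  n0: in=∅ out={h}
  n1: in={h} out={f,h,r}
  n2: in={f,h,r} out={f,h,r}
  n3: in={h,r} out={f,h}
  n4: in={h} out={f,h}
  n5: in={f,h} out={f}
  n6: in=∅ out={h}
  n7: in={f} out=∅
  n8: in=∅ out=∅

live-out(n5) = ["f"]

Answer: ["f"]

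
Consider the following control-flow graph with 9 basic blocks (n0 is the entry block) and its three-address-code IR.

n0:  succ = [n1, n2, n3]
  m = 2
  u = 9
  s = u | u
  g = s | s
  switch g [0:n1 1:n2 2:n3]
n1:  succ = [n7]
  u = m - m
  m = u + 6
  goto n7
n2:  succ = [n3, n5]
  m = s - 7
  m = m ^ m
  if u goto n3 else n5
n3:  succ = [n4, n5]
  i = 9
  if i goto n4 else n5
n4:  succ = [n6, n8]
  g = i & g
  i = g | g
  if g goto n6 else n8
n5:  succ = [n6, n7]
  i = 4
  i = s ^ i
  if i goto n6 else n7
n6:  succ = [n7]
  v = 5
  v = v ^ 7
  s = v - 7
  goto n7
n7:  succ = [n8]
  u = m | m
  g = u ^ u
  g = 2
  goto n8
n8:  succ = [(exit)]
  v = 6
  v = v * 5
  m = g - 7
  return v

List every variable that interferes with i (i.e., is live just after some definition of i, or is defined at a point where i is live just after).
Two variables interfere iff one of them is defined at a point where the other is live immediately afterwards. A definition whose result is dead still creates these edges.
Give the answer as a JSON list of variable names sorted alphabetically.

Answer: ["g", "m", "s"]

Working:
def/use:
  n0: {g,m,s,u} / ∅
  n1: {m,u} / {m}
  n2: {m} / {s,u}
  n3: {i} / ∅
  n4: {g,i} / {g,i}
  n5: {i} / {s}
  n6: {s,v} / ∅
  n7: {g,u} / {m}
  n8: {m,v} / {g}

Live sets:
  n0: in=∅ out={g,m,s,u}
  n1: in={m} out={m}
  n2: in={g,s,u} out={g,m,s}
  n3: in={g,m,s} out={g,i,m,s}
  n4: in={g,i,m} out={g,m}
  n5: in={m,s} out={m}
  n6: in={m} out={m}
  n7: in={m} out={g}
  n8: in={g} out=∅

Conflict graph:
  g — {i,m,s,u,v}
  i — {g,m,s}
  m — {g,i,s,u,v}
  s — {g,i,m,u}
  u — {g,m,s}
  v — {g,m}

N(i) = ["g", "m", "s"]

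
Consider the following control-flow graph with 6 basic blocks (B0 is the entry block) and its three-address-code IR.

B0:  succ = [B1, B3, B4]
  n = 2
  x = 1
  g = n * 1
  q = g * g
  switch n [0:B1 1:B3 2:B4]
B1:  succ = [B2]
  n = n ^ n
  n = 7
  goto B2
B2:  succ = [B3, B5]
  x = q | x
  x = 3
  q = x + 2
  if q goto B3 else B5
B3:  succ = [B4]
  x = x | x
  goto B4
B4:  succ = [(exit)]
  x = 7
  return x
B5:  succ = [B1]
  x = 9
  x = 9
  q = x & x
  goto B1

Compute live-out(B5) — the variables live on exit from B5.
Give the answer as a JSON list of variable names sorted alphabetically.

Answer: ["n", "q", "x"]

Derivation:
Per-block:
  B0 def {g,n,q,x} use ∅
  B1 def {n} use {n}
  B2 def {q,x} use {q,x}
  B3 def {x} use {x}
  B4 def {x} use ∅
  B5 def {q,x} use ∅

Backward fixpoint:
  B0 li=∅ lo={n,q,x}
  B1 li={n,q,x} lo={n,q,x}
  B2 li={n,q,x} lo={n,x}
  B3 li={x} lo=∅
  B4 li=∅ lo=∅
  B5 li={n} lo={n,q,x}

live-out(B5) = ["n", "q", "x"]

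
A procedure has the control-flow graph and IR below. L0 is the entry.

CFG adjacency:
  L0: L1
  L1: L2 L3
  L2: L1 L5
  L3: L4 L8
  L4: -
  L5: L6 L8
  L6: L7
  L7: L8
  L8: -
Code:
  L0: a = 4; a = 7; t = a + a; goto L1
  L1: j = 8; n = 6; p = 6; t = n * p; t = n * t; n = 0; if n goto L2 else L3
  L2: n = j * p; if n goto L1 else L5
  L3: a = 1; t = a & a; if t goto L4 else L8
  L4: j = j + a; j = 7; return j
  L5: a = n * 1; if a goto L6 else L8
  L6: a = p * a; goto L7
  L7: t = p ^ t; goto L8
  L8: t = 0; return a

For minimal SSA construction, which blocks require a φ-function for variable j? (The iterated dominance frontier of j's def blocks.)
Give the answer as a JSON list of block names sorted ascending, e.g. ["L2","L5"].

idom tree: L1←L0 L2←L1 L3←L1 L4←L3 L5←L2 L6←L5 L7←L6 L8←L1
Join-block Dom:
  L1: preds {L0,L2}: {L0} ∩ {L0,L1,L2} = {L0}; idom=L0
  L8: preds {L3,L5,L7}: {L0,L1,L3} ∩ {L0,L1,L2,L5} ∩ {L0,L1,L2,L5,L6,L7} = {L0,L1}; idom=L1

DF derivation:
  L1←L0: walk · to L0
  L1←L2: walk L2→L1 to L0
  L8←L3: walk L3 to L1
  L8←L5: walk L5→L2 to L1
  L8←L7: walk L7→L6→L5→L2 to L1
  L0 → ∅
  L1 → {L1}
  L2 → {L1,L8}
  L3 → {L8}
  L4 → ∅
  L5 → {L8}
  L6 → {L8}
  L7 → {L8}
  L8 → ∅

φ for j: defs {L1,L4}
  DF⁺ = {L1}

Answer: ["L1"]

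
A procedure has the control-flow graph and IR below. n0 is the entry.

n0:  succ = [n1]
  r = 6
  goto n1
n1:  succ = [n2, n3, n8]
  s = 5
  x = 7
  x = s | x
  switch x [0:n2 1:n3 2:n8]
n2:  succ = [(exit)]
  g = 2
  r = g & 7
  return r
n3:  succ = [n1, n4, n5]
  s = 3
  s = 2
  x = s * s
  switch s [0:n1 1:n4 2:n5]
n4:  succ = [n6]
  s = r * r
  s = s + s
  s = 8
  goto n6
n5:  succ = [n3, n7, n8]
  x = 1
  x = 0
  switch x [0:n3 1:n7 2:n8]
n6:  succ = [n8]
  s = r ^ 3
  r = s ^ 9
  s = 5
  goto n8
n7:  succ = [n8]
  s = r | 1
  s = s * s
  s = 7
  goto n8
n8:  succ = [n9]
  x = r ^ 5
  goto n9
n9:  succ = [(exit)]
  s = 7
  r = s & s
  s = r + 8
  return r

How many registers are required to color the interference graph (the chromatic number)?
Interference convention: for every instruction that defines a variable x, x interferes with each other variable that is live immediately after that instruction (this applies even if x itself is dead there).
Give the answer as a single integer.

Answer: 3

Working:
Block summaries:
  n0: def={r} ue=∅
  n1: def={s,x} ue=∅
  n2: def={g,r} ue=∅
  n3: def={s,x} ue=∅
  n4: def={s} ue={r}
  n5: def={x} ue=∅
  n6: def={r,s} ue={r}
  n7: def={s} ue={r}
  n8: def={x} ue={r}
  n9: def={r,s} ue=∅

Live sets:
  n0 li=∅ lo={r}
  n1 li={r} lo={r}
  n2 li=∅ lo=∅
  n3 li={r} lo={r}
  n4 li={r} lo={r}
  n5 li={r} lo={r}
  n6 li={r} lo={r}
  n7 li={r} lo={r}
  n8 li={r} lo=∅
  n9 li=∅ lo=∅

Interference:
  g↔∅
  r↔{s,x}
  s↔{r,x}
  x↔{r,s}

Registers:
  clique {r,s,x} ⇒ need ≥ 3
  3-colouring: r0={g,r}  r1={s}  r2={x}
  χ = 3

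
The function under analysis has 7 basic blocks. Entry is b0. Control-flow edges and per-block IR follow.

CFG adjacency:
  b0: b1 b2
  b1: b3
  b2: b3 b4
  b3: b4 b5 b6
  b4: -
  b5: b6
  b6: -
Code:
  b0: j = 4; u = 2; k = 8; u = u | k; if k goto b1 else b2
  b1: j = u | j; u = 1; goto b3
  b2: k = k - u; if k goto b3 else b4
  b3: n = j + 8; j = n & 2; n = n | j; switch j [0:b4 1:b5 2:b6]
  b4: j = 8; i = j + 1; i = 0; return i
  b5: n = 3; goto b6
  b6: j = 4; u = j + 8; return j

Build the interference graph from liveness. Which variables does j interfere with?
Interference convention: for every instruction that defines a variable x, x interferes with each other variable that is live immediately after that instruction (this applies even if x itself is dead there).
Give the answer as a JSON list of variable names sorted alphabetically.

Answer: ["k", "n", "u"]

Derivation:
Block summaries:
  b0 def {j,k,u} use ∅
  b1 def {j,u} use {j,u}
  b2 def {k} use {k,u}
  b3 def {j,n} use {j}
  b4 def {i,j} use ∅
  b5 def {n} use ∅
  b6 def {j,u} use ∅

Live sets:
  b0 li=∅ lo={j,k,u}
  b1 li={j,u} lo={j}
  b2 li={j,k,u} lo={j}
  b3 li={j} lo=∅
  b4 li=∅ lo=∅
  b5 li=∅ lo=∅
  b6 li=∅ lo=∅

Interference:
  i: ∅
  j: {k,n,u}
  k: {j,u}
  n: {j}
  u: {j,k}

N(j) = ["k", "n", "u"]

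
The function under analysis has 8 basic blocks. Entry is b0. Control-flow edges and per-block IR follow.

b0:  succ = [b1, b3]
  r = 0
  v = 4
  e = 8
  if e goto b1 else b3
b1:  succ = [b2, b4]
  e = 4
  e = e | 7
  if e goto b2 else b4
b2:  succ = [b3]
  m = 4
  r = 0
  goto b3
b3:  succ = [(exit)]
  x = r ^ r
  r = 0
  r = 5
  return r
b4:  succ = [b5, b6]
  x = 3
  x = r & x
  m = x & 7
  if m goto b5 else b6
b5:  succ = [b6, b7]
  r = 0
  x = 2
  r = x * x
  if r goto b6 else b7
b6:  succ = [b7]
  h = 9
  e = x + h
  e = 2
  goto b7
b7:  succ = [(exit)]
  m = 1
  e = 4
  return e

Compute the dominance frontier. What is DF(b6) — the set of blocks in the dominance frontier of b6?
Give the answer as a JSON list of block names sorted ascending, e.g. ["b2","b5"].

idom tree: b1←b0 b2←b1 b3←b0 b4←b1 b5←b4 b6←b4 b7←b4
Join-block Dom:
  b3: preds {b0,b2}: {b0} ∩ {b0,b1,b2} = {b0}; idom=b0
  b6: preds {b4,b5}: {b0,b1,b4} ∩ {b0,b1,b4,b5} = {b0,b1,b4}; idom=b4
  b7: preds {b5,b6}: {b0,b1,b4,b5} ∩ {b0,b1,b4,b6} = {b0,b1,b4}; idom=b4

DF derivation:
  b3←b0: walk · to b0
  b3←b2: walk b2→b1 to b0
  b6←b4: walk · to b4
  b6←b5: walk b5 to b4
  b7←b5: walk b5 to b4
  b7←b6: walk b6 to b4
  b0 → ∅
  b1 → {b3}
  b2 → {b3}
  b3 → ∅
  b4 → ∅
  b5 → {b6,b7}
  b6 → {b7}
  b7 → ∅

DF(b6) = ["b7"]

Answer: ["b7"]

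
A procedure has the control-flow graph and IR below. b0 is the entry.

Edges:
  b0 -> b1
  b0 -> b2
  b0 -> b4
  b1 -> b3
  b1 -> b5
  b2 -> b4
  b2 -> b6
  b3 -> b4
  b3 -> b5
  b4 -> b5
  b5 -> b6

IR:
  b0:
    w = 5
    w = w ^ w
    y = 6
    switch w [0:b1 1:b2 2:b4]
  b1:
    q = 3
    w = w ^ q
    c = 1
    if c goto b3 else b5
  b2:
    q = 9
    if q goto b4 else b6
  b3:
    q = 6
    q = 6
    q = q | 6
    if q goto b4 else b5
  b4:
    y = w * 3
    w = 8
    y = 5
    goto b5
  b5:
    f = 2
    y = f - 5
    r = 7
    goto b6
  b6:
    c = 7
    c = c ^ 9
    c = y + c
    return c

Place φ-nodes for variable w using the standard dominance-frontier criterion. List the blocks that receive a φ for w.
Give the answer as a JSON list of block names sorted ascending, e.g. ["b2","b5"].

Answer: ["b4", "b5", "b6"]

Derivation:
idom tree: b1←b0 b2←b0 b3←b1 b4←b0 b5←b0 b6←b0
Join-block Dom:
  b4: preds {b0,b2,b3}: {b0} ∩ {b0,b2} ∩ {b0,b1,b3} = {b0}; idom=b0
  b5: preds {b1,b3,b4}: {b0,b1} ∩ {b0,b1,b3} ∩ {b0,b4} = {b0}; idom=b0
  b6: preds {b2,b5}: {b0,b2} ∩ {b0,b5} = {b0}; idom=b0

DF derivation:
  b4←b0: walk · to b0
  b4←b2: walk b2 to b0
  b4←b3: walk b3→b1 to b0
  b5←b1: walk b1 to b0
  b5←b3: walk b3→b1 to b0
  b5←b4: walk b4 to b0
  b6←b2: walk b2 to b0
  b6←b5: walk b5 to b0
  DF(b0)=∅
  DF(b1)={b4,b5}
  DF(b2)={b4,b6}
  DF(b3)={b4,b5}
  DF(b4)={b5}
  DF(b5)={b6}
  DF(b6)=∅

φ for w: defs {b0,b1,b4}
  DF⁺ = {b4,b5,b6}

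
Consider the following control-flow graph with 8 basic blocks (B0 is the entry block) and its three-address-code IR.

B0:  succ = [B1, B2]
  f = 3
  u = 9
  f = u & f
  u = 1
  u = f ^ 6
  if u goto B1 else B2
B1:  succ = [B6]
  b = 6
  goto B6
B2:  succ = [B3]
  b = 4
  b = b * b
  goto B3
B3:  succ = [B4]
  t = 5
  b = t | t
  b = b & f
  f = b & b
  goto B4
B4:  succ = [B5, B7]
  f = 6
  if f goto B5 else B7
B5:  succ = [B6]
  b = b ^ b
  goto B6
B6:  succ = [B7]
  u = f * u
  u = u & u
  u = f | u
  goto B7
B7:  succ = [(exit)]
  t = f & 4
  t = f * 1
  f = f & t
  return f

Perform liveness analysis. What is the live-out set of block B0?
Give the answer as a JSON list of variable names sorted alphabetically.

def/use:
  B0: def={f,u} ue=∅
  B1: def={b} ue=∅
  B2: def={b} ue=∅
  B3: def={b,f,t} ue={f}
  B4: def={f} ue=∅
  B5: def={b} ue={b}
  B6: def={u} ue={f,u}
  B7: def={f,t} ue={f}

Live sets:
  live B0: ∅→{f,u}
  live B1: {f,u}→{f,u}
  live B2: {f,u}→{f,u}
  live B3: {f,u}→{b,u}
  live B4: {b,u}→{b,f,u}
  live B5: {b,f,u}→{f,u}
  live B6: {f,u}→{f}
  live B7: {f}→∅

live-out(B0) = ["f", "u"]

Answer: ["f", "u"]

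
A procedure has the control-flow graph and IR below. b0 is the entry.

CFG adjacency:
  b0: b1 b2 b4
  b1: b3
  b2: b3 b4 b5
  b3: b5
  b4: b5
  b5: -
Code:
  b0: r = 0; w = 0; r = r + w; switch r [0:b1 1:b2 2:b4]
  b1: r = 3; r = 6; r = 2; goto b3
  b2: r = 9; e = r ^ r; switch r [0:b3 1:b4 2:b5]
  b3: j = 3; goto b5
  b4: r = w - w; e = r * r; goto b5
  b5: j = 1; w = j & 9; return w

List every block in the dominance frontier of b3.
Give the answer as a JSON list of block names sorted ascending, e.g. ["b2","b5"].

idom tree: b1←b0 b2←b0 b3←b0 b4←b0 b5←b0
Dom∩ at merges:
  b3: preds {b1,b2}: {b0,b1} ∩ {b0,b2} = {b0}; idom=b0
  b4: preds {b0,b2}: {b0} ∩ {b0,b2} = {b0}; idom=b0
  b5: preds {b2,b3,b4}: {b0,b2} ∩ {b0,b3} ∩ {b0,b4} = {b0}; idom=b0

Frontier:
  join b3 pred b1: b1 stop@b0
  join b3 pred b2: b2 stop@b0
  join b4 pred b0: · stop@b0
  join b4 pred b2: b2 stop@b0
  join b5 pred b2: b2 stop@b0
  join b5 pred b3: b3 stop@b0
  join b5 pred b4: b4 stop@b0
  b0: DF=∅
  b1: DF={b3}
  b2: DF={b3,b4,b5}
  b3: DF={b5}
  b4: DF={b5}
  b5: DF=∅

DF(b3) = ["b5"]

Answer: ["b5"]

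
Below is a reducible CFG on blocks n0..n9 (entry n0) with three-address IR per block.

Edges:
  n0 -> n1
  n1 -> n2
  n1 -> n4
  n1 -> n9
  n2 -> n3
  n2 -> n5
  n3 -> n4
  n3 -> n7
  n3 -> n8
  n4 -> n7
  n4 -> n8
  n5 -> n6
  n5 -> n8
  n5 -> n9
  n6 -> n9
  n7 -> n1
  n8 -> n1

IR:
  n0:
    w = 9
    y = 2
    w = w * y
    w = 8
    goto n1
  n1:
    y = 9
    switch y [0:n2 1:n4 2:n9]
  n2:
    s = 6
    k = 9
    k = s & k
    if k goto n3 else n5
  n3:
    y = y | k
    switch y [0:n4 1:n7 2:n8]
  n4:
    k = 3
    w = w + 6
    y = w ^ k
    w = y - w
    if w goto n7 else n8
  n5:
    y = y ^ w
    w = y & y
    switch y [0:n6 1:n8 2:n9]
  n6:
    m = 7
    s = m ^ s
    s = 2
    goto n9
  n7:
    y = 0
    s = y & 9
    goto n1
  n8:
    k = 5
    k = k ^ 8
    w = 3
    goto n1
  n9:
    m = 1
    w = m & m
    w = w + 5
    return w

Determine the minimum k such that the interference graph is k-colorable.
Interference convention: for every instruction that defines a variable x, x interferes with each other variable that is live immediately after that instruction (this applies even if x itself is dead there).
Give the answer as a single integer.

Answer: 4

Derivation:
Block summaries:
  n0: {w,y} / ∅
  n1: {y} / ∅
  n2: {k,s} / ∅
  n3: {y} / {k,y}
  n4: {k,w,y} / {w}
  n5: {w,y} / {w,y}
  n6: {m,s} / {s}
  n7: {s,y} / ∅
  n8: {k,w} / ∅
  n9: {m,w} / ∅

Backward fixpoint:
  n0 li=∅ lo={w}
  n1 li={w} lo={w,y}
  n2 li={w,y} lo={k,s,w,y}
  n3 li={k,w,y} lo={w}
  n4 li={w} lo={w}
  n5 li={s,w,y} lo={s}
  n6 li={s} lo=∅
  n7 li={w} lo={w}
  n8 li=∅ lo={w}
  n9 li=∅ lo=∅

Conflict graph:
  k — {s,w,y}
  m — {s}
  s — {k,m,w,y}
  w — {k,s,y}
  y — {k,s,w}

Chromatic number:
  lower bound: {k,s,w,y} mutually conflict ⇒ χ ≥ 4
  assign k→r1 m→r1 s→r0 w→r2 y→r3 — no edge inside a register ⇒ χ ≤ 4
  χ = 4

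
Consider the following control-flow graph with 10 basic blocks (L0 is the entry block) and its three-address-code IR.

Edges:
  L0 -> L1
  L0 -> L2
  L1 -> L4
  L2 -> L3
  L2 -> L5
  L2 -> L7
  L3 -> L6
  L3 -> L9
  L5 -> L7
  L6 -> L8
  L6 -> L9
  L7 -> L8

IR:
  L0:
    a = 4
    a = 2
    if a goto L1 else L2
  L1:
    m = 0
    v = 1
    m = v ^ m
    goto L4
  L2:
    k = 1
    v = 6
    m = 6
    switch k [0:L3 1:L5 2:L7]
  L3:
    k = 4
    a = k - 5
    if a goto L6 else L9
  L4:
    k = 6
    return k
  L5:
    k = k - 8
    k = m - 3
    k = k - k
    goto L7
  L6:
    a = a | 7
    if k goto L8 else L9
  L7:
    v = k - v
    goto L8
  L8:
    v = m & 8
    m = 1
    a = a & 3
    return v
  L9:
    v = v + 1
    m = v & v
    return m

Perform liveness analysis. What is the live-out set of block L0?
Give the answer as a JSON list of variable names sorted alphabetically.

Answer: ["a"]

Working:
def/use:
  L0 def {a} use ∅
  L1 def {m,v} use ∅
  L2 def {k,m,v} use ∅
  L3 def {a,k} use ∅
  L4 def {k} use ∅
  L5 def {k} use {k,m}
  L6 def {a} use {a,k}
  L7 def {v} use {k,v}
  L8 def {a,m,v} use {a,m}
  L9 def {m,v} use {v}

Liveness:
  live L0: ∅→{a}
  live L1: ∅→∅
  live L2: {a}→{a,k,m,v}
  live L3: {m,v}→{a,k,m,v}
  live L4: ∅→∅
  live L5: {a,k,m,v}→{a,k,m,v}
  live L6: {a,k,m,v}→{a,m,v}
  live L7: {a,k,m,v}→{a,m}
  live L8: {a,m}→∅
  live L9: {v}→∅

live-out(L0) = ["a"]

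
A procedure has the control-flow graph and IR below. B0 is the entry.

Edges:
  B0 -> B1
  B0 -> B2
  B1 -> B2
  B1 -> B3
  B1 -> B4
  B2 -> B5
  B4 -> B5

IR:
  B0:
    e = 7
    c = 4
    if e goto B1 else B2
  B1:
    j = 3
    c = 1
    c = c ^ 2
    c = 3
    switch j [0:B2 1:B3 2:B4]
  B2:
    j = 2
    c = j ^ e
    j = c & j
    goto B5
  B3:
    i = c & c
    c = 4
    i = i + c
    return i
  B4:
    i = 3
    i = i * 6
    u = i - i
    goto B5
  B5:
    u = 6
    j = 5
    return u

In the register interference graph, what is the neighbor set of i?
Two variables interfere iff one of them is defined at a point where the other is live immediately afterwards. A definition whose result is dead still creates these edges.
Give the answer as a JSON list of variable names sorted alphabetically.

Answer: ["c"]

Working:
def/use:
  B0: {c,e} / ∅
  B1: {c,j} / ∅
  B2: {c,j} / {e}
  B3: {c,i} / {c}
  B4: {i,u} / ∅
  B5: {j,u} / ∅

Liveness:
  live B0: ∅→{e}
  live B1: {e}→{c,e}
  live B2: {e}→∅
  live B3: {c}→∅
  live B4: ∅→∅
  live B5: ∅→∅

Conflict graph:
  c↔{e,i,j}
  e↔{c,j}
  i↔{c}
  j↔{c,e,u}
  u↔{j}

N(i) = ["c"]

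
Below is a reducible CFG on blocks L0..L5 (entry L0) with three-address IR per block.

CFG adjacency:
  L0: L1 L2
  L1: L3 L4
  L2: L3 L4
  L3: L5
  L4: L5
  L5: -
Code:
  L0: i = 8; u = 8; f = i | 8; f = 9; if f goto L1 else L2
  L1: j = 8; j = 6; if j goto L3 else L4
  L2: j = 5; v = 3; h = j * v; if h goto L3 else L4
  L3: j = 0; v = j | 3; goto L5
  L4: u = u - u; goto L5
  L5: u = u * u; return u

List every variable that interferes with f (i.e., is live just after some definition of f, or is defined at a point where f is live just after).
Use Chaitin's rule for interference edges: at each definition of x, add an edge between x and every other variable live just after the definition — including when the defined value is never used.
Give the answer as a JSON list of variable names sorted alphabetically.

Per-block:
  L0 def {f,i,u} use ∅
  L1 def {j} use ∅
  L2 def {h,j,v} use ∅
  L3 def {j,v} use ∅
  L4 def {u} use {u}
  L5 def {u} use {u}

Liveness:
  L0 li=∅ lo={u}
  L1 li={u} lo={u}
  L2 li={u} lo={u}
  L3 li={u} lo={u}
  L4 li={u} lo={u}
  L5 li={u} lo=∅

Conflict graph:
  f: {u}
  h: {u}
  i: {u}
  j: {u,v}
  u: {f,h,i,j,v}
  v: {j,u}

N(f) = ["u"]

Answer: ["u"]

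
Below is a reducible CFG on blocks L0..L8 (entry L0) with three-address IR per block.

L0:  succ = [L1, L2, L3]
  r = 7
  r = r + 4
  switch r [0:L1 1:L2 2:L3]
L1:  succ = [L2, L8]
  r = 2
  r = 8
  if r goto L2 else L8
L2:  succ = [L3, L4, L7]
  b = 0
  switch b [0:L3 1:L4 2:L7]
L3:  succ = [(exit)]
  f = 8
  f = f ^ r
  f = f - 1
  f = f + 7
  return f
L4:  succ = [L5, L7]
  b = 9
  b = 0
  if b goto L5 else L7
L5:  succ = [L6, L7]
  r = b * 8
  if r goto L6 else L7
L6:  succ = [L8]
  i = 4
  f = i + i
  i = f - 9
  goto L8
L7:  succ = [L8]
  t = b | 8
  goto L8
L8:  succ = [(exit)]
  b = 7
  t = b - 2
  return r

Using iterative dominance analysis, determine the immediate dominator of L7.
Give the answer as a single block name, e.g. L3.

Answer: L2

Working:
idom tree: L1←L0 L2←L0 L3←L0 L4←L2 L5←L4 L6←L5 L7←L2 L8←L0
Dom∩ at merges:
  L2: preds {L0,L1}: {L0} ∩ {L0,L1} = {L0}; idom=L0
  L3: preds {L0,L2}: {L0} ∩ {L0,L2} = {L0}; idom=L0
  L7: preds {L2,L4,L5}: {L0,L2} ∩ {L0,L2,L4} ∩ {L0,L2,L4,L5} = {L0,L2}; idom=L2
  L8: preds {L1,L6,L7}: {L0,L1} ∩ {L0,L2,L4,L5,L6} ∩ {L0,L2,L7} = {L0}; idom=L0

idom(L7) = L2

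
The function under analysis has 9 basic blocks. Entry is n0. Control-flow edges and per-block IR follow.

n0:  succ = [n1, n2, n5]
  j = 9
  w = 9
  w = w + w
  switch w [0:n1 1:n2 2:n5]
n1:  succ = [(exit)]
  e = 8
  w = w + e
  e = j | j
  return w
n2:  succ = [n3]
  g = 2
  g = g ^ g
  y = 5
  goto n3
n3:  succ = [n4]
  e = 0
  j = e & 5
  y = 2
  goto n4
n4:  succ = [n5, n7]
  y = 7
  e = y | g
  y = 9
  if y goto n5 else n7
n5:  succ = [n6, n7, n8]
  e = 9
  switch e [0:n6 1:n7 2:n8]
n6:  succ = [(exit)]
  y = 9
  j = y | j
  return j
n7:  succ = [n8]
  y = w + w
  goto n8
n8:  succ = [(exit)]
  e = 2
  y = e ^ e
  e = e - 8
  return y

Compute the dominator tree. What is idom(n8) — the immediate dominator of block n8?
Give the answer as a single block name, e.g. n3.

idom tree: n1←n0 n2←n0 n3←n2 n4←n3 n5←n0 n6←n5 n7←n0 n8←n0
Dom at joins:
  n5: preds {n0,n4}: {n0} ∩ {n0,n2,n3,n4} = {n0}; idom=n0
  n7: preds {n4,n5}: {n0,n2,n3,n4} ∩ {n0,n5} = {n0}; idom=n0
  n8: preds {n5,n7}: {n0,n5} ∩ {n0,n7} = {n0}; idom=n0

idom(n8) = n0

Answer: n0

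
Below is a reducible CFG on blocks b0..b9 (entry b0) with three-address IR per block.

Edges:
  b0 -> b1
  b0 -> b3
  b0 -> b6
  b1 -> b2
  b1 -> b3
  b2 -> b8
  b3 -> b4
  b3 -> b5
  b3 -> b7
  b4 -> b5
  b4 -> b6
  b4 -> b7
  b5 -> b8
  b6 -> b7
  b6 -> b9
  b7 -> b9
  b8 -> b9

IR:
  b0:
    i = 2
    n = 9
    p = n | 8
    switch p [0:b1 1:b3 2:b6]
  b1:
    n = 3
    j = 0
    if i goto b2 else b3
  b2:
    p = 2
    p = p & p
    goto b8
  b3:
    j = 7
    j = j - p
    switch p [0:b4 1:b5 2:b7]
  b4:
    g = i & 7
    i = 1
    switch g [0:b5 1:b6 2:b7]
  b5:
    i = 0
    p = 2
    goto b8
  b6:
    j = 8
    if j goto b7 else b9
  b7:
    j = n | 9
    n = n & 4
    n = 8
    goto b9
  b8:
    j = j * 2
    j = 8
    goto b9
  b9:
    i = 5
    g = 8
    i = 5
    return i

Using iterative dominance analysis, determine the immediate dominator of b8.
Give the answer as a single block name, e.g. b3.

Answer: b0

Derivation:
idom tree: b1←b0 b2←b1 b3←b0 b4←b3 b5←b3 b6←b0 b7←b0 b8←b0 b9←b0
Join-block Dom:
  b3: preds {b0,b1}: {b0} ∩ {b0,b1} = {b0}; idom=b0
  b5: preds {b3,b4}: {b0,b3} ∩ {b0,b3,b4} = {b0,b3}; idom=b3
  b6: preds {b0,b4}: {b0} ∩ {b0,b3,b4} = {b0}; idom=b0
  b7: preds {b3,b4,b6}: {b0,b3} ∩ {b0,b3,b4} ∩ {b0,b6} = {b0}; idom=b0
  b8: preds {b2,b5}: {b0,b1,b2} ∩ {b0,b3,b5} = {b0}; idom=b0
  b9: preds {b6,b7,b8}: {b0,b6} ∩ {b0,b7} ∩ {b0,b8} = {b0}; idom=b0

idom(b8) = b0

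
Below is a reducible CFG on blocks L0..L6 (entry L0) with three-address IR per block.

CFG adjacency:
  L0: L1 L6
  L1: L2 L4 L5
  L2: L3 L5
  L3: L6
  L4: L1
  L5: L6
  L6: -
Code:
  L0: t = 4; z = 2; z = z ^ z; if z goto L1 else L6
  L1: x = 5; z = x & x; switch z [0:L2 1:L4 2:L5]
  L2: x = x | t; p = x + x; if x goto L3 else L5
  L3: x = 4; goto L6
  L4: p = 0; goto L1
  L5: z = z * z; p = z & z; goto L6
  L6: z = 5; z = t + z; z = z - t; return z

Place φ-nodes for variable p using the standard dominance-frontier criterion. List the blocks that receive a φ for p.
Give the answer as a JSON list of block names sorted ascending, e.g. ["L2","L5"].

idom tree: L1←L0 L2←L1 L3←L2 L4←L1 L5←L1 L6←L0
Dom at joins:
  L1: preds {L0,L4}: {L0} ∩ {L0,L1,L4} = {L0}; idom=L0
  L5: preds {L1,L2}: {L0,L1} ∩ {L0,L1,L2} = {L0,L1}; idom=L1
  L6: preds {L0,L3,L5}: {L0} ∩ {L0,L1,L2,L3} ∩ {L0,L1,L5} = {L0}; idom=L0

DF walk-up:
  L1←L0: walk · to L0
  L1←L4: walk L4→L1 to L0
  L5←L1: walk · to L1
  L5←L2: walk L2 to L1
  L6←L0: walk · to L0
  L6←L3: walk L3→L2→L1 to L0
  L6←L5: walk L5→L1 to L0
  L0: DF=∅
  L1: DF={L1,L6}
  L2: DF={L5,L6}
  L3: DF={L6}
  L4: DF={L1}
  L5: DF={L6}
  L6: DF=∅

φ for p: defs {L2,L4,L5}
  DF⁺ = {L1,L5,L6}

Answer: ["L1", "L5", "L6"]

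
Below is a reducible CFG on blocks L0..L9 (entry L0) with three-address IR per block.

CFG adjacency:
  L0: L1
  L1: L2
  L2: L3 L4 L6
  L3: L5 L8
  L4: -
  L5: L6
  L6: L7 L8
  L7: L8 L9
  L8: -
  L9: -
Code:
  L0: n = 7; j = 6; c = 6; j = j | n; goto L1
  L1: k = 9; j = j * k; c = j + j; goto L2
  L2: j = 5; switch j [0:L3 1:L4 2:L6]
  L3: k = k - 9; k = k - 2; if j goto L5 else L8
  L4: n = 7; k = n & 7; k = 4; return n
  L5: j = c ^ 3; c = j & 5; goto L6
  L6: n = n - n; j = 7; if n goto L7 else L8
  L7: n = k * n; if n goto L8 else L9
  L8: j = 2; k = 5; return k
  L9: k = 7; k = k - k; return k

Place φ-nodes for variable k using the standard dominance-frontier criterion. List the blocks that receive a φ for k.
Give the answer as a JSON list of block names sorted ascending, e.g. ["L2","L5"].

idom tree: L1←L0 L2←L1 L3←L2 L4←L2 L5←L3 L6←L2 L7←L6 L8←L2 L9←L7
Dom∩ at merges:
  L6: preds {L2,L5}: {L0,L1,L2} ∩ {L0,L1,L2,L3,L5} = {L0,L1,L2}; idom=L2
  L8: preds {L3,L6,L7}: {L0,L1,L2,L3} ∩ {L0,L1,L2,L6} ∩ {L0,L1,L2,L6,L7} = {L0,L1,L2}; idom=L2

DF walk-up:
  L6←L2: walk · to L2
  L6←L5: walk L5→L3 to L2
  L8←L3: walk L3 to L2
  L8←L6: walk L6 to L2
  L8←L7: walk L7→L6 to L2
  DF(L0)=∅
  DF(L1)=∅
  DF(L2)=∅
  DF(L3)={L6,L8}
  DF(L4)=∅
  DF(L5)={L6}
  DF(L6)={L8}
  DF(L7)={L8}
  DF(L8)=∅
  DF(L9)=∅

φ for k: defs {L1,L3,L4,L8,L9}
  DF⁺ = {L6,L8}

Answer: ["L6", "L8"]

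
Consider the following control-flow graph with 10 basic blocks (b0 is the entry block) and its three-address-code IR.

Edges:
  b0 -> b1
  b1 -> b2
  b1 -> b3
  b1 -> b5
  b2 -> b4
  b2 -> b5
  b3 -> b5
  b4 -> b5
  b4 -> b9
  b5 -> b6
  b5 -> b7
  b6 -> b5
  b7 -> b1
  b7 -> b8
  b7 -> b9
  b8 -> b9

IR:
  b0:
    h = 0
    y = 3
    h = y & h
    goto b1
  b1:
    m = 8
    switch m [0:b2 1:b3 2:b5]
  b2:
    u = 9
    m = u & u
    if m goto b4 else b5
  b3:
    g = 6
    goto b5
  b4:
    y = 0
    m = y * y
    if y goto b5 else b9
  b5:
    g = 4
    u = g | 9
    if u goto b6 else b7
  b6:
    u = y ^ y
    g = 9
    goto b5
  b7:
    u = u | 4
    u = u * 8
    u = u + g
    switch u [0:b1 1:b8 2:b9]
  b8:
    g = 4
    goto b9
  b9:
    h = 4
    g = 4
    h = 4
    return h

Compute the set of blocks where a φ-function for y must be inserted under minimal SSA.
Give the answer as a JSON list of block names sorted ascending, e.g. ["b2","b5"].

idom tree: b1←b0 b2←b1 b3←b1 b4←b2 b5←b1 b6←b5 b7←b5 b8←b7 b9←b1
Dom∩ at merges:
  b1: preds {b0,b7}: {b0} ∩ {b0,b1,b5,b7} = {b0}; idom=b0
  b5: preds {b1,b2,b3,b4,b6}: {b0,b1} ∩ {b0,b1,b2} ∩ {b0,b1,b3} ∩ {b0,b1,b2,b4} ∩ {b0,b1,b5,b6} = {b0,b1}; idom=b1
  b9: preds {b4,b7,b8}: {b0,b1,b2,b4} ∩ {b0,b1,b5,b7} ∩ {b0,b1,b5,b7,b8} = {b0,b1}; idom=b1

DF derivation:
  b1←b0: walk · to b0
  b1←b7: walk b7→b5→b1 to b0
  b5←b1: walk · to b1
  b5←b2: walk b2 to b1
  b5←b3: walk b3 to b1
  b5←b4: walk b4→b2 to b1
  b5←b6: walk b6→b5 to b1
  b9←b4: walk b4→b2 to b1
  b9←b7: walk b7→b5 to b1
  b9←b8: walk b8→b7→b5 to b1
  DF(b0)=∅
  DF(b1)={b1}
  DF(b2)={b5,b9}
  DF(b3)={b5}
  DF(b4)={b5,b9}
  DF(b5)={b1,b5,b9}
  DF(b6)={b5}
  DF(b7)={b1,b9}
  DF(b8)={b9}
  DF(b9)=∅

φ for y: defs {b0,b4}
  DF⁺ = {b1,b5,b9}

Answer: ["b1", "b5", "b9"]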